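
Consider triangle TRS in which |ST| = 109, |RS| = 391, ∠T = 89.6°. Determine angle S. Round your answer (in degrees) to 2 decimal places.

Law of sines: sin R = |ST|·sin T/|RS| ≈ 0.27877.
Since |RS| ≥ |ST|, only the acute value applies: ∠R ≈ 16.19°.
Then ∠S = 180° − ∠T − ∠R ≈ 74.21°.

74.21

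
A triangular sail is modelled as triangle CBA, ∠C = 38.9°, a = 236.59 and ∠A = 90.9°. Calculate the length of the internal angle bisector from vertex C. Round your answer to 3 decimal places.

The third angle is ∠B = 180° − ∠A − ∠C = 50.20°.
Law of sines: c = a·sin C/sin A ≈ 148.59.
Law of sines: b = a·sin B/sin A ≈ 181.79.
The bisector from C has length 2·b·a·cos(∠C/2)/(b+a) ≈ 193.87.

193.868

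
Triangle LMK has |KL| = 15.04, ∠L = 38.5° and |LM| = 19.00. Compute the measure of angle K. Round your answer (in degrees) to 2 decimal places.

By the law of cosines, |MK|² = |KL|² + |LM|² − 2·|KL|·|LM|·cos L = 139.93, so |MK| ≈ 11.829.
Law of cosines again: cos K = (|MK|² + |KL|² − |LM|²)/(2·|MK|·|KL|) ≈ 0.01441, so ∠K ≈ 89.17°.

∠K ≈ 89.17°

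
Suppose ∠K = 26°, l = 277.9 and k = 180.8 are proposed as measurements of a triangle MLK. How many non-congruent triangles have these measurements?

l·sin K = 277.9·sin(26°) ≈ 121.8.
Since l sin K < k < l (121.8 < 180.8 < 277.9), two triangles exist.

2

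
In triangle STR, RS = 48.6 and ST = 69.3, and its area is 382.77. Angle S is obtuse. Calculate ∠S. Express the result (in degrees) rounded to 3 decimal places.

From area = ½·RS·ST·sin S, we get sin S = 2·area/(RS·ST) ≈ 0.22730.
Taking the obtuse solution, ∠S ≈ 166.86°.

∠S ≈ 166.862°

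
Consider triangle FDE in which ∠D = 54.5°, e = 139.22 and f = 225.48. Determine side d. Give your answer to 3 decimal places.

183.754

By the law of cosines, d² = e² + f² − 2·e·f·cos D = 33765, so d ≈ 183.75.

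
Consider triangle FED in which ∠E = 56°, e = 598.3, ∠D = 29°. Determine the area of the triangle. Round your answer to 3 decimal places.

104267.570

The third angle is ∠F = 180° − ∠E − ∠D = 95.00°.
Law of sines: f = e·sin F/sin E ≈ 718.93.
Law of sines: d = e·sin D/sin E ≈ 349.88.
Area = ½·e·f·sin D ≈ 1.0427e+05.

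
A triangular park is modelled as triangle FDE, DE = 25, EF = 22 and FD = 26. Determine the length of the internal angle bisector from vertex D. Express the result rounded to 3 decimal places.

t_D ≈ 23.001

By the law of cosines, cos D = (FD² + DE² − EF²) / (2·FD·DE) ≈ 0.62846, so ∠D ≈ 51.06°.
The bisector from D has length 2·FD·DE·cos(∠D/2)/(FD+DE) ≈ 23.001.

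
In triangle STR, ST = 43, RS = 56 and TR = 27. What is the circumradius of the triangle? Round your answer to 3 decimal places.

28.845

By the law of cosines, cos S = (RS² + ST² − TR²) / (2·RS·ST) ≈ 0.88372, so ∠S ≈ 27.91°.
Circumradius = TR/(2 sin S) ≈ 28.845.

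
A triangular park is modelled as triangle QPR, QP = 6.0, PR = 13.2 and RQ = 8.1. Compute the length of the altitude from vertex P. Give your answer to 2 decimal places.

Semiperimeter s = (13.2 + 8.1 + 6)/2 = 13.65.
Heron's formula: area = √(13.65·0.45·5.55·7.65) ≈ 16.149.
The altitude from P has length 2·area/RQ ≈ 3.9874.

h_P ≈ 3.99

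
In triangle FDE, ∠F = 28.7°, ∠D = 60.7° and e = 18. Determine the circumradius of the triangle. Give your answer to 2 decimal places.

R ≈ 9.00

The third angle is ∠E = 180° − ∠F − ∠D = 90.60°.
Law of sines: f = e·sin F/sin E ≈ 8.6445.
Law of sines: d = e·sin D/sin E ≈ 15.698.
Circumradius = e/(2 sin E) ≈ 9.0005.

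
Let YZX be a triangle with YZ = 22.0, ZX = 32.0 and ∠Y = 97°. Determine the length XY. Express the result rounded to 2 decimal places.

20.71

Law of sines: sin X = YZ·sin Y/ZX ≈ 0.68238.
Since ZX ≥ YZ, only the acute value applies: ∠X ≈ 43.03°.
Then ∠Z = 180° − ∠Y − ∠X ≈ 39.97°.
Law of sines gives XY = ZX·sin Z/sin Y ≈ 20.711.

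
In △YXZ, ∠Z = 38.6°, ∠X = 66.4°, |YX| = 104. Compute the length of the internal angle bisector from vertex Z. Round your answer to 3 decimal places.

The third angle is ∠Y = 180° − ∠X − ∠Z = 75.00°.
Law of sines: |XZ| = |YX|·sin Y/sin Z ≈ 161.02.
Law of sines: |ZY| = |YX|·sin X/sin Z ≈ 152.76.
The bisector from Z has length 2·|XZ|·|ZY|·cos(∠Z/2)/(|XZ|+|ZY|) ≈ 147.97.

147.968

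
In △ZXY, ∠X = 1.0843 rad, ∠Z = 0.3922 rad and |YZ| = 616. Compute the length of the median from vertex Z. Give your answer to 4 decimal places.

m_Z ≈ 642.3709

The third angle is ∠Y = π − ∠Z − ∠X = 1.6651 rad.
Law of sines: |XY| = |YZ|·sin Z/sin X ≈ 266.35.
Law of sines: |ZX| = |YZ|·sin Y/sin X ≈ 693.76.
Median from Z: ½√(2·|YZ|² + 2·|ZX|² − |XY|²) ≈ 642.37.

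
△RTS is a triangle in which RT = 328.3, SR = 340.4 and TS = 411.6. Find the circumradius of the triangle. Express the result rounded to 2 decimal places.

212.14

By the law of cosines, cos R = (SR² + RT² − TS²) / (2·SR·RT) ≈ 0.24267, so ∠R ≈ 75.96°.
Circumradius = TS/(2 sin R) ≈ 212.14.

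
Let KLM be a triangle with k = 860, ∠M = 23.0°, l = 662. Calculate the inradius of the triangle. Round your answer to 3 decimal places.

r ≈ 118.189

By the law of cosines, m² = k² + l² − 2·k·l·cos M = 1.2972e+05, so m ≈ 360.17.
Area = ½·k·l·sin M ≈ 1.1123e+05.
Semiperimeter s = (860+662+360.17)/2 = 941.08.
Inradius = area/s = 1.1123e+05/941.08 ≈ 118.19.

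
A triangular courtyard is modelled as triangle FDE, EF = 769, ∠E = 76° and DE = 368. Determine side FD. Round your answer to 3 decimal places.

768.024

By the law of cosines, FD² = DE² + EF² − 2·DE·EF·cos E = 5.8986e+05, so FD ≈ 768.02.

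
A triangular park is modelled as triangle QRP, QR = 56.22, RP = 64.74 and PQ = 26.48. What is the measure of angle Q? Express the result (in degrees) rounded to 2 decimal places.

By the law of cosines, cos Q = (PQ² + QR² − RP²) / (2·PQ·QR) ≈ -0.11063, so ∠Q ≈ 96.35°.

96.35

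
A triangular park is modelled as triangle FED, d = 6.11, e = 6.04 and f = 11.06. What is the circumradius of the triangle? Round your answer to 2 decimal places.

7.34

By the law of cosines, cos F = (e² + d² − f²) / (2·e·d) ≈ -0.65724, so ∠F ≈ 131.09°.
Circumradius = f/(2 sin F) ≈ 7.3373.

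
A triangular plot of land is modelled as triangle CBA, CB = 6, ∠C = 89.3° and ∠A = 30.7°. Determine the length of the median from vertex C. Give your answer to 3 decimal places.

m_C ≈ 5.939

The third angle is ∠B = 180° − ∠A − ∠C = 60.00°.
Law of sines: BA = CB·sin C/sin A ≈ 11.751.
Law of sines: AC = CB·sin B/sin A ≈ 10.178.
Median from C: ½√(2·AC² + 2·CB² − BA²) ≈ 5.9388.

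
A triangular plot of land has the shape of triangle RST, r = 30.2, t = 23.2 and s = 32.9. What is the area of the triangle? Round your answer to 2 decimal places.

Semiperimeter p = (30.2 + 32.9 + 23.2)/2 = 43.15.
Heron's formula: area = √(43.15·12.95·10.25·19.95) ≈ 338.03.

area ≈ 338.03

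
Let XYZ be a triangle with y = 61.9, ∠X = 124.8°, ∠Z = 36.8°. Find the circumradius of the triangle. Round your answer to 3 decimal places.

R ≈ 98.052

The third angle is ∠Y = 180° − ∠Z − ∠X = 18.40°.
Law of sines: x = y·sin X/sin Y ≈ 161.03.
Law of sines: z = y·sin Z/sin Y ≈ 117.47.
Circumradius = y/(2 sin Y) ≈ 98.052.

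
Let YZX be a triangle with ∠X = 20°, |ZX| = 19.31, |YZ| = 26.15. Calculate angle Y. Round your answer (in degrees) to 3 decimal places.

∠Y ≈ 14.629°

Law of sines: sin Y = |ZX|·sin X/|YZ| ≈ 0.25256.
Since |YZ| ≥ |ZX|, only the acute value applies: ∠Y ≈ 14.63°.
Then ∠Z = 180° − ∠X − ∠Y ≈ 145.37°.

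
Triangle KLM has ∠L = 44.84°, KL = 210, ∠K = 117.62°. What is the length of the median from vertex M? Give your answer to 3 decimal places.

The third angle is ∠M = 180° − ∠K − ∠L = 17.54°.
Law of sines: LM = KL·sin K/sin M ≈ 617.41.
Law of sines: MK = KL·sin L/sin M ≈ 491.34.
Median from M: ½√(2·LM² + 2·MK² − KL²) ≈ 547.98.

547.978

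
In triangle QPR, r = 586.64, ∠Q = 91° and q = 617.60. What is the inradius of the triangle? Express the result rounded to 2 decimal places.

77.42

Law of sines: sin R = r·sin Q/q ≈ 0.94973.
Since q ≥ r, only the acute value applies: ∠R ≈ 71.75°.
Then ∠P = 180° − ∠Q − ∠R ≈ 17.25°.
Law of sines gives p = q·sin P/sin Q ≈ 183.12.
Area = ½·q·r·sin P ≈ 53705.
Semiperimeter s = (617.6+183.12+586.64)/2 = 693.68.
Inradius = area/s = 53705/693.68 ≈ 77.42.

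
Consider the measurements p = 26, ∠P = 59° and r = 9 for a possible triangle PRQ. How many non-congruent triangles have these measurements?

1

r·sin P = 9·sin(59°) ≈ 7.715.
Since p ≥ r, exactly one triangle exists.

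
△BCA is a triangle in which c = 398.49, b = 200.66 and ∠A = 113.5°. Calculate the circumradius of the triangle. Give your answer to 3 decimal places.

R ≈ 279.517

By the law of cosines, a² = b² + c² − 2·b·c·cos A = 2.6283e+05, so a ≈ 512.67.
Area = ½·b·c·sin A ≈ 36665.
Circumradius = a/(2 sin A) ≈ 279.52.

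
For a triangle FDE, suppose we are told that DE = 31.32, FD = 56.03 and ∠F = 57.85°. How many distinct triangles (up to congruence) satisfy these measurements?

0

FD·sin F = 56.03·sin(57.85°) ≈ 47.44.
Since DE = 31.32 < 47.44 = FD sin F, no triangle exists.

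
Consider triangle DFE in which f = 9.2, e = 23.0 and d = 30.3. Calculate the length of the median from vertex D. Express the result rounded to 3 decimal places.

Median from D: ½√(2·f² + 2·e² − d²) ≈ 8.7919.

m_D ≈ 8.792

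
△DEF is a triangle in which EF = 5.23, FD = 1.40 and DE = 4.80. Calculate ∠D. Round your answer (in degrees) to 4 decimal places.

∠D ≈ 100.0826°

By the law of cosines, cos D = (FD² + DE² − EF²) / (2·FD·DE) ≈ -0.17507, so ∠D ≈ 100.08°.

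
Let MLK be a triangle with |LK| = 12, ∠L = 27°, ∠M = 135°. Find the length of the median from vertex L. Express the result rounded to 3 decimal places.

8.421

The third angle is ∠K = 180° − ∠M − ∠L = 18.00°.
Law of sines: |KM| = |LK|·sin L/sin M ≈ 7.7045.
Law of sines: |ML| = |LK|·sin K/sin M ≈ 5.2442.
Median from L: ½√(2·|ML|² + 2·|LK|² − |KM|²) ≈ 8.4209.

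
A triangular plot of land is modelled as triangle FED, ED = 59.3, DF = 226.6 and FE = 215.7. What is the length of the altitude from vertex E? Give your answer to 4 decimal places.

Semiperimeter s = (59.3 + 226.6 + 215.7)/2 = 250.8.
Heron's formula: area = √(250.8·191.5·24.2·35.1) ≈ 6387.2.
The altitude from E has length 2·area/DF ≈ 56.374.

h_E ≈ 56.3741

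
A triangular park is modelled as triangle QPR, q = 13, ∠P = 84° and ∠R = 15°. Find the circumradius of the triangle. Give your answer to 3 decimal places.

The third angle is ∠Q = 180° − ∠P − ∠R = 81.00°.
Law of sines: p = q·sin P/sin Q ≈ 13.09.
Law of sines: r = q·sin R/sin Q ≈ 3.4066.
Circumradius = q/(2 sin Q) ≈ 6.581.

6.581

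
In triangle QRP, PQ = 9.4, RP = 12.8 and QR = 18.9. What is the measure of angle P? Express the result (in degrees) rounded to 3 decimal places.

By the law of cosines, cos P = (RP² + PQ² − QR²) / (2·RP·PQ) ≈ -0.43638, so ∠P ≈ 115.87°.

115.873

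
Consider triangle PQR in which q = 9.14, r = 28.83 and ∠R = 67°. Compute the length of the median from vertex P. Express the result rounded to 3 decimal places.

Law of sines: sin Q = q·sin R/r ≈ 0.29183.
Since r ≥ q, only the acute value applies: ∠Q ≈ 16.97°.
Then ∠P = 180° − ∠R − ∠Q ≈ 96.03°.
Law of sines gives p = r·sin P/sin R ≈ 31.146.
Median from P: ½√(2·q² + 2·r² − p²) ≈ 14.657.

m_P ≈ 14.657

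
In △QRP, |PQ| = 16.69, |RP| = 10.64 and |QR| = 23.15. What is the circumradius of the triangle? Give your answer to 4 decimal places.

By the law of cosines, cos Q = (|PQ|² + |QR|² − |RP|²) / (2·|PQ|·|QR|) ≈ 0.90750, so ∠Q ≈ 24.84°.
Circumradius = |RP|/(2 sin Q) ≈ 12.665.

12.6652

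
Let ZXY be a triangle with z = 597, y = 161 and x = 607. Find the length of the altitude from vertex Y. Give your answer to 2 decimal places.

h_Y ≈ 595.44

Semiperimeter s = (597 + 607 + 161)/2 = 682.5.
Heron's formula: area = √(682.5·85.5·75.5·521.5) ≈ 47933.
The altitude from Y has length 2·area/y ≈ 595.44.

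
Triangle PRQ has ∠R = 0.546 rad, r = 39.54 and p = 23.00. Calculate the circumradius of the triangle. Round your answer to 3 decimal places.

Law of sines: sin P = p·sin R/r ≈ 0.30206.
Since r ≥ p, only the acute value applies: ∠P ≈ 0.307 rad.
Then ∠Q = π − ∠R − ∠P ≈ 2.289 rad.
Law of sines gives q = r·sin Q/sin R ≈ 57.349.
Circumradius = r/(2 sin R) ≈ 38.072.

38.072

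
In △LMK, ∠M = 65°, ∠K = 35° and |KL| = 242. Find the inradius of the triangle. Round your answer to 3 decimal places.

55.462

The third angle is ∠L = 180° − ∠M − ∠K = 80.00°.
Law of sines: |MK| = |KL|·sin L/sin M ≈ 262.96.
Law of sines: |LM| = |KL|·sin K/sin M ≈ 153.15.
Area = ½·|KL|·|MK|·sin K ≈ 18250.
Semiperimeter s = (262.96+242+153.15)/2 = 329.06.
Inradius = area/s = 18250/329.06 ≈ 55.462.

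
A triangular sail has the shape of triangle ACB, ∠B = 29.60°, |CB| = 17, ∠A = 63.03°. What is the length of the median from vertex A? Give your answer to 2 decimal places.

m_A ≈ 12.40

The third angle is ∠C = 180° − ∠B − ∠A = 87.37°.
Law of sines: |BA| = |CB|·sin C/sin A ≈ 19.054.
Law of sines: |AC| = |CB|·sin B/sin A ≈ 9.4217.
Median from A: ½√(2·|BA|² + 2·|AC|² − |CB|²) ≈ 12.396.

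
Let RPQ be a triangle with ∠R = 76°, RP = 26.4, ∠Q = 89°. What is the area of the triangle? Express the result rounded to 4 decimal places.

The third angle is ∠P = 180° − ∠Q − ∠R = 15.00°.
Law of sines: PQ = RP·sin R/sin Q ≈ 25.62.
Law of sines: QR = RP·sin P/sin Q ≈ 6.8339.
Area = ½·RP·PQ·sin P ≈ 87.527.

87.5275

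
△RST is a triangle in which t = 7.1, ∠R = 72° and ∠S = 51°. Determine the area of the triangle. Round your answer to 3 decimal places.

22.213

The third angle is ∠T = 180° − ∠R − ∠S = 57.00°.
Law of sines: r = t·sin R/sin T ≈ 8.0514.
Law of sines: s = t·sin S/sin T ≈ 6.5791.
Area = ½·t·r·sin S ≈ 22.213.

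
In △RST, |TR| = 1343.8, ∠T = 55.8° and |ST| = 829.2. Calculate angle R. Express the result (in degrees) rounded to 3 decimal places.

By the law of cosines, |RS|² = |ST|² + |TR|² − 2·|ST|·|TR|·cos T = 1.2407e+06, so |RS| ≈ 1113.9.
Law of cosines again: cos R = (|TR|² + |RS|² − |ST|²)/(2·|TR|·|RS|) ≈ 0.78798, so ∠R ≈ 38.00°.

∠R ≈ 38.003°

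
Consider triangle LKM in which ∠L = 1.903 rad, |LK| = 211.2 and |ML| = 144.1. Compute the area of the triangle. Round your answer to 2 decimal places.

14384.99

Area = ½·|ML|·|LK|·sin L ≈ 14385.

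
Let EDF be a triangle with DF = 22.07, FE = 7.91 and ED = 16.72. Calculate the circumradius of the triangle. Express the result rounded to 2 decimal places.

R ≈ 13.19

By the law of cosines, cos E = (FE² + ED² − DF²) / (2·FE·ED) ≈ -0.54803, so ∠E ≈ 123.23°.
Circumradius = DF/(2 sin E) ≈ 13.192.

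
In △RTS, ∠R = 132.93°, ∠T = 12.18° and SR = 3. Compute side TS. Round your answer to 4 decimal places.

The third angle is ∠S = 180° − ∠R − ∠T = 34.89°.
Law of sines: TS = SR·sin R/sin T ≈ 10.411.

10.4110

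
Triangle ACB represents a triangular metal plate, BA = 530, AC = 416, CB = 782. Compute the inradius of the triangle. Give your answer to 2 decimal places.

r ≈ 119.17

Semiperimeter s = (782 + 530 + 416)/2 = 864.
Heron's formula: area = √(864·82·334·448) ≈ 1.0296e+05.
Inradius = area/s = 1.0296e+05/864 ≈ 119.17.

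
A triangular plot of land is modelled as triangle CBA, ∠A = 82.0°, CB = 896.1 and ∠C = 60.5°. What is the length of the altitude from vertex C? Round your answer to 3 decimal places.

The third angle is ∠B = 180° − ∠A − ∠C = 37.50°.
Law of sines: BA = CB·sin C/sin A ≈ 787.59.
Law of sines: AC = CB·sin B/sin A ≈ 550.87.
Area = ½·CB·BA·sin B ≈ 2.1482e+05.
The altitude from C has length 2·area/BA ≈ 545.51.

h_C ≈ 545.511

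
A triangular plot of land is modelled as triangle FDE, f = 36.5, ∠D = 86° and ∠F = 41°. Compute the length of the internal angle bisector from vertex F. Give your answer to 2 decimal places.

46.23

The third angle is ∠E = 180° − ∠F − ∠D = 53.00°.
Law of sines: d = f·sin D/sin F ≈ 55.5.
Law of sines: e = f·sin E/sin F ≈ 44.432.
The bisector from F has length 2·d·e·cos(∠F/2)/(d+e) ≈ 46.228.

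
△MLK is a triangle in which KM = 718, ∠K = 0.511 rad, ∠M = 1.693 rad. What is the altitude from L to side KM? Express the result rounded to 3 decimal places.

The third angle is ∠L = π − ∠K − ∠M = 0.938 rad.
Law of sines: LK = KM·sin M/sin L ≈ 884.03.
Law of sines: ML = KM·sin K/sin L ≈ 435.58.
Area = ½·KM·LK·sin K ≈ 1.5521e+05.
The altitude from L has length 2·area/KM ≈ 432.33.

432.333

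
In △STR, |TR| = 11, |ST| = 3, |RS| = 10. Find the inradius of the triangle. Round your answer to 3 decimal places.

1.225

Semiperimeter s = (11 + 10 + 3)/2 = 12.
Heron's formula: area = √(12·1·2·9) ≈ 14.697.
Inradius = area/s = 14.697/12 ≈ 1.2247.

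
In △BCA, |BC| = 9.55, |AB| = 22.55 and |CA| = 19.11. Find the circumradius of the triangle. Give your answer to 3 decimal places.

By the law of cosines, cos B = (|AB|² + |BC|² − |CA|²) / (2·|AB|·|BC|) ≈ 0.54449, so ∠B ≈ 57.01°.
Circumradius = |CA|/(2 sin B) ≈ 11.392.

R ≈ 11.392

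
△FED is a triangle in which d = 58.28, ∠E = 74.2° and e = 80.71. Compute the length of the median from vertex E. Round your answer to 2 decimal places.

Law of sines: sin D = d·sin E/e ≈ 0.69481.
Since e ≥ d, only the acute value applies: ∠D ≈ 44.01°.
Then ∠F = 180° − ∠E − ∠D ≈ 61.79°.
Law of sines gives f = e·sin F/sin E ≈ 73.915.
Median from E: ½√(2·d² + 2·f² − e²) ≈ 52.929.

52.93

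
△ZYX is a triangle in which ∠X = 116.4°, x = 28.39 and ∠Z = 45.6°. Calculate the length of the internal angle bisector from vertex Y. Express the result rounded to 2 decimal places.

t_Y ≈ 24.88

The third angle is ∠Y = 180° − ∠X − ∠Z = 18.00°.
Law of sines: z = x·sin Z/sin X ≈ 22.646.
Law of sines: y = x·sin Y/sin X ≈ 9.7944.
The bisector from Y has length 2·x·z·cos(∠Y/2)/(x+z) ≈ 24.884.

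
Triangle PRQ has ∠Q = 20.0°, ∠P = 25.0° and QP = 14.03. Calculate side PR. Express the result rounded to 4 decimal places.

6.7862

The third angle is ∠R = 180° − ∠Q − ∠P = 135.00°.
Law of sines: PR = QP·sin Q/sin R ≈ 6.7862.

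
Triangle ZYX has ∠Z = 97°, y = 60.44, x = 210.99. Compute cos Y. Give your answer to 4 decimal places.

By the law of cosines, z² = y² + x² − 2·y·x·cos Z = 51278, so z ≈ 226.45.
Law of cosines again: cos Y = (x² + z² − y²)/(2·x·z) ≈ 0.96427, so ∠Y ≈ 15.36°.

0.9643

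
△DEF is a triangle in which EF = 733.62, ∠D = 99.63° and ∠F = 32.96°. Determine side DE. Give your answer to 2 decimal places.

The third angle is ∠E = 180° − ∠F − ∠D = 47.41°.
Law of sines: DE = EF·sin F/sin D ≈ 404.83.

404.83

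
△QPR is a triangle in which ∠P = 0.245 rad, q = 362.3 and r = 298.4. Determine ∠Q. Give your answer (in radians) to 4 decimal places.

By the law of cosines, p² = r² + q² − 2·r·q·cos P = 10540, so p ≈ 102.67.
Law of cosines again: cos Q = (p² + r² − q²)/(2·p·r) ≈ -0.51703, so ∠Q ≈ 2.114 rad.

∠Q ≈ 2.1142 rad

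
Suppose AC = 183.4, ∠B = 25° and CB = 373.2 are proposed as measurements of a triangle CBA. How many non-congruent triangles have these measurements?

CB·sin B = 373.2·sin(25°) ≈ 157.7.
Since CB sin B < AC < CB (157.7 < 183.4 < 373.2), two triangles exist.

2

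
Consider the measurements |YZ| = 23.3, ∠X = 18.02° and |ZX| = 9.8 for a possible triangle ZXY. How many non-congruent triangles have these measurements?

1

|ZX|·sin X = 9.8·sin(18.02°) ≈ 3.032.
Since |YZ| ≥ |ZX|, exactly one triangle exists.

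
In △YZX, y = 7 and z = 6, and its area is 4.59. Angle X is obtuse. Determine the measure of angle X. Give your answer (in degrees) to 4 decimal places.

From area = ½·y·z·sin X, we get sin X = 2·area/(y·z) ≈ 0.21857.
Taking the obtuse solution, ∠X ≈ 167.37°.

167.3749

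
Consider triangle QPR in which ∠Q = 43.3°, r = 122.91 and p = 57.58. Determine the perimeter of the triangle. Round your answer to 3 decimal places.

By the law of cosines, q² = p² + r² − 2·p·r·cos Q = 8121.2, so q ≈ 90.118.
Semiperimeter s = (90.118+57.58+122.91)/2 = 135.3.
Perimeter = 90.118 + 57.58 + 122.91 = 270.61.

perimeter ≈ 270.608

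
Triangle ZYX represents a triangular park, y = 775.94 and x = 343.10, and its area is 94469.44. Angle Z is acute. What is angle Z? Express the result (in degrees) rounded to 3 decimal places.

45.210

From area = ½·y·x·sin Z, we get sin Z = 2·area/(y·x) ≈ 0.70970.
Taking the acute solution, ∠Z ≈ 45.21°.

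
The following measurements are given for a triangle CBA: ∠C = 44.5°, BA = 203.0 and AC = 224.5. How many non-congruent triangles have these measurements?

AC·sin C = 224.5·sin(44.5°) ≈ 157.4.
Since AC sin C < BA < AC (157.4 < 203.0 < 224.5), two triangles exist.

2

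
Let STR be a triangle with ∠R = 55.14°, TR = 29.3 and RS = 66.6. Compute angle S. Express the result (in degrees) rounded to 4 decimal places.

By the law of cosines, ST² = TR² + RS² − 2·TR·RS·cos R = 3063.3, so ST ≈ 55.347.
Law of cosines again: cos S = (RS² + ST² − TR²)/(2·RS·ST) ≈ 0.90073, so ∠S ≈ 25.75°.

25.7462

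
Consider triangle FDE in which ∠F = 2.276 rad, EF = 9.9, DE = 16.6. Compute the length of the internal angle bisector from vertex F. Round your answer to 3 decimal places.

3.805

Law of sines: sin D = EF·sin F/DE ≈ 0.45414.
Since DE ≥ EF, only the acute value applies: ∠D ≈ 0.471 rad.
Then ∠E = π − ∠F − ∠D ≈ 0.394 rad.
Law of sines gives FD = DE·sin E/sin F ≈ 8.3724.
The bisector from F has length 2·EF·FD·cos(∠F/2)/(EF+FD) ≈ 3.805.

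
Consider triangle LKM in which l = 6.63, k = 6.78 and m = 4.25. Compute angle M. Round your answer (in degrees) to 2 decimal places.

By the law of cosines, cos M = (l² + k² − m²) / (2·l·k) ≈ 0.79934, so ∠M ≈ 36.93°.

36.93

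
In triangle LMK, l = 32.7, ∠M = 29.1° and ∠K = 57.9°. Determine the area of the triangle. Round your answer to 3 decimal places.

The third angle is ∠L = 180° − ∠M − ∠K = 93.00°.
Law of sines: m = l·sin M/sin L ≈ 15.925.
Law of sines: k = l·sin K/sin L ≈ 27.739.
Area = ½·l·m·sin K ≈ 220.57.

area ≈ 220.568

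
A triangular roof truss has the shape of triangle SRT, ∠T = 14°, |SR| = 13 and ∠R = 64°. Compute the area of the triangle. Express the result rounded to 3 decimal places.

The third angle is ∠S = 180° − ∠R − ∠T = 102.00°.
Law of sines: |RT| = |SR|·sin S/sin T ≈ 52.562.
Law of sines: |TS| = |SR|·sin R/sin T ≈ 48.298.
Area = ½·|SR|·|RT|·sin R ≈ 307.08.

area ≈ 307.076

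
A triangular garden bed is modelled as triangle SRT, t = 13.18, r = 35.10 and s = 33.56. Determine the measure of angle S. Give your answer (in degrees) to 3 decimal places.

By the law of cosines, cos S = (r² + t² − s²) / (2·r·t) ≈ 0.30203, so ∠S ≈ 72.42°.

72.420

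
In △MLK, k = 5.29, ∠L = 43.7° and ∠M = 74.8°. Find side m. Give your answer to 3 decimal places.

5.809

The third angle is ∠K = 180° − ∠M − ∠L = 61.50°.
Law of sines: m = k·sin M/sin K ≈ 5.8089.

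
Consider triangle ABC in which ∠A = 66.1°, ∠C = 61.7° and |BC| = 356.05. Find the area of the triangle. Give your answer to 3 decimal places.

The third angle is ∠B = 180° − ∠C − ∠A = 52.20°.
Law of sines: |CA| = |BC|·sin B/sin A ≈ 307.72.
Law of sines: |AB| = |BC|·sin C/sin A ≈ 342.9.
Area = ½·|BC|·|CA|·sin C ≈ 48234.

48234.261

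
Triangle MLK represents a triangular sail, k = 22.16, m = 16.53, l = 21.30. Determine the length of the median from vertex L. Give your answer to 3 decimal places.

16.393

Median from L: ½√(2·k² + 2·m² − l²) ≈ 16.393.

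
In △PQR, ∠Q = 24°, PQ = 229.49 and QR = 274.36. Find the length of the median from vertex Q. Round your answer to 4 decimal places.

246.4640

By the law of cosines, RP² = PQ² + QR² − 2·PQ·QR·cos Q = 12900, so RP ≈ 113.58.
Median from Q: ½√(2·PQ² + 2·QR² − RP²) ≈ 246.46.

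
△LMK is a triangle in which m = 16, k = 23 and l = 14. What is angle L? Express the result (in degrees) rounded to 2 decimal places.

36.84

By the law of cosines, cos L = (m² + k² − l²) / (2·m·k) ≈ 0.80027, so ∠L ≈ 36.84°.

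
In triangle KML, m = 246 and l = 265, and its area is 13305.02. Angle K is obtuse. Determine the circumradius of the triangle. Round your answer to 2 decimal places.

R ≈ 612.17

From area = ½·m·l·sin K, we get sin K = 2·area/(m·l) ≈ 0.40819.
Taking the obtuse solution, ∠K ≈ 155.91°.
Law of cosines then gives k ≈ 499.76.
Circumradius = k/(2 sin K) ≈ 612.17.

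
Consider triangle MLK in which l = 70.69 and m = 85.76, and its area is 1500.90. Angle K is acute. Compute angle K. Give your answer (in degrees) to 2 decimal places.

From area = ½·m·l·sin K, we get sin K = 2·area/(m·l) ≈ 0.49515.
Taking the acute solution, ∠K ≈ 29.68°.

∠K ≈ 29.68°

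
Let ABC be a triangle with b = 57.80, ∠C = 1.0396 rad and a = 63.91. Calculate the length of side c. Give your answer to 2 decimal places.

60.69

By the law of cosines, c² = a² + b² − 2·a·b·cos C = 3682.8, so c ≈ 60.686.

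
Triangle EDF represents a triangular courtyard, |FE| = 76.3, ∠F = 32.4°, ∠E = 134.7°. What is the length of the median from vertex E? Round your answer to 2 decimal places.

m_E ≈ 70.18

The third angle is ∠D = 180° − ∠F − ∠E = 12.90°.
Law of sines: |DF| = |FE|·sin E/sin D ≈ 242.93.
Law of sines: |ED| = |FE|·sin F/sin D ≈ 183.13.
Median from E: ½√(2·|FE|² + 2·|ED|² − |DF|²) ≈ 70.181.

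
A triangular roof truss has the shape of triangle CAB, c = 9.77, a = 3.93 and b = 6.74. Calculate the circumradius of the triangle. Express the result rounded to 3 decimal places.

R ≈ 6.448

By the law of cosines, cos C = (a² + b² − c²) / (2·a·b) ≈ -0.65275, so ∠C ≈ 130.75°.
Circumradius = c/(2 sin C) ≈ 6.4482.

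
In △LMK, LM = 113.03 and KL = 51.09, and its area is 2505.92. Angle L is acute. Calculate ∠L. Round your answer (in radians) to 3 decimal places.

From area = ½·KL·LM·sin L, we get sin L = 2·area/(KL·LM) ≈ 0.86790.
Taking the acute solution, ∠L ≈ 1.051 rad.

1.051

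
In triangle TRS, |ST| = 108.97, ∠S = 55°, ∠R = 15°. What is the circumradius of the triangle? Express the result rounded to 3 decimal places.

210.514

The third angle is ∠T = 180° − ∠R − ∠S = 110.00°.
Law of sines: |RS| = |ST|·sin T/sin R ≈ 395.64.
Law of sines: |TR| = |ST|·sin S/sin R ≈ 344.89.
Circumradius = |ST|/(2 sin R) ≈ 210.51.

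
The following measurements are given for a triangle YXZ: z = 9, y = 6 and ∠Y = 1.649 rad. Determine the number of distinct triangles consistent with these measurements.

z·sin Y = 9·sin(1.649 rad) ≈ 8.972.
Since ∠Y is not acute, a triangle exists only if y > z; here y ≤ z, so there is no triangle.

0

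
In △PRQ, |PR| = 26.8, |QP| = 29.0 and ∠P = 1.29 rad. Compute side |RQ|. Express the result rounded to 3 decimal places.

By the law of cosines, |RQ|² = |QP|² + |PR|² − 2·|QP|·|PR|·cos P = 1128.5, so |RQ| ≈ 33.593.

33.593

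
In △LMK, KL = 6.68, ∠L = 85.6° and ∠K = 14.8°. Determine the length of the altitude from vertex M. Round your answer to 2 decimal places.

The third angle is ∠M = 180° − ∠K − ∠L = 79.60°.
Law of sines: MK = KL·sin L/sin M ≈ 6.7716.
Law of sines: LM = KL·sin K/sin M ≈ 1.7349.
Area = ½·KL·MK·sin K ≈ 5.7774.
The altitude from M has length 2·area/KL ≈ 1.7298.

h_M ≈ 1.73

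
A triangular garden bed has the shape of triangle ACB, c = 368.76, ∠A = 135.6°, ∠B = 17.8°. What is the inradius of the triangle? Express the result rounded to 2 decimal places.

The third angle is ∠C = 180° − ∠B − ∠A = 26.60°.
Law of sines: a = c·sin A/sin C ≈ 576.22.
Law of sines: b = c·sin B/sin C ≈ 251.76.
Area = ½·c·a·sin B ≈ 32478.
Semiperimeter s = (576.22+368.76+251.76)/2 = 598.37.
Inradius = area/s = 32478/598.37 ≈ 54.278.

r ≈ 54.28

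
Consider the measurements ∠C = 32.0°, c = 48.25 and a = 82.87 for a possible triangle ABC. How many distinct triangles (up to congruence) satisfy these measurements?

a·sin C = 82.87·sin(32.0°) ≈ 43.91.
Since a sin C < c < a (43.91 < 48.25 < 82.87), two triangles exist.

2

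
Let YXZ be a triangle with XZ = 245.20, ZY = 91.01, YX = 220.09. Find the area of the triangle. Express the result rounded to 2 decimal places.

Semiperimeter s = (245.2 + 91.01 + 220.09)/2 = 278.15.
Heron's formula: area = √(278.15·32.95·187.14·58.06) ≈ 9979.

9979.05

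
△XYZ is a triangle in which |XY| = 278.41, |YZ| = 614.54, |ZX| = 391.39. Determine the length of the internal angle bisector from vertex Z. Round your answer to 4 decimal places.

471.2753

By the law of cosines, cos Z = (|YZ|² + |ZX|² − |XY|²) / (2·|YZ|·|ZX|) ≈ 0.94238, so ∠Z ≈ 19.54°.
The bisector from Z has length 2·|YZ|·|ZX|·cos(∠Z/2)/(|YZ|+|ZX|) ≈ 471.28.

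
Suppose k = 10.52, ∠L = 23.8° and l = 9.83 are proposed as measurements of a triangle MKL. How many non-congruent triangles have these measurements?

k·sin L = 10.52·sin(23.8°) ≈ 4.245.
Since k sin L < l < k (4.245 < 9.83 < 10.52), two triangles exist.

2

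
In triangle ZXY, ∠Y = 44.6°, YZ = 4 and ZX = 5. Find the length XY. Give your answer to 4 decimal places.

6.9847

Law of sines: sin X = YZ·sin Y/ZX ≈ 0.56172.
Since ZX ≥ YZ, only the acute value applies: ∠X ≈ 34.18°.
Then ∠Z = 180° − ∠Y − ∠X ≈ 101.22°.
Law of sines gives XY = ZX·sin Z/sin Y ≈ 6.9847.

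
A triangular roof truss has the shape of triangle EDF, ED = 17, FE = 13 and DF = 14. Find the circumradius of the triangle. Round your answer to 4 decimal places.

R ≈ 8.6916

By the law of cosines, cos E = (FE² + ED² − DF²) / (2·FE·ED) ≈ 0.59276, so ∠E ≈ 53.65°.
Circumradius = DF/(2 sin E) ≈ 8.6916.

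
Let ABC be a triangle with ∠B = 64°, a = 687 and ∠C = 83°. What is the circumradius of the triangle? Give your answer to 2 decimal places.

The third angle is ∠A = 180° − ∠B − ∠C = 33.00°.
Law of sines: b = a·sin B/sin A ≈ 1133.7.
Law of sines: c = a·sin C/sin A ≈ 1252.
Circumradius = a/(2 sin A) ≈ 630.69.

630.69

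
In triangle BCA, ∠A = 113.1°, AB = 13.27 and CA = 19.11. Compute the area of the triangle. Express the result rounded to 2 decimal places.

116.63

Area = ½·CA·AB·sin A ≈ 116.63.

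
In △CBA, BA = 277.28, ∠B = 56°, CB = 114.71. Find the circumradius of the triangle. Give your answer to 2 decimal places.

140.76

By the law of cosines, AC² = CB² + BA² − 2·CB·BA·cos B = 54470, so AC ≈ 233.39.
Area = ½·CB·BA·sin B ≈ 13185.
Circumradius = AC/(2 sin B) ≈ 140.76.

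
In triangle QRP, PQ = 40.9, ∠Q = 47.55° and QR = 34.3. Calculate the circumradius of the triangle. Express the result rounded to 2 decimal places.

By the law of cosines, RP² = PQ² + QR² − 2·PQ·QR·cos Q = 955.58, so RP ≈ 30.912.
Area = ½·PQ·QR·sin Q ≈ 517.57.
Circumradius = RP/(2 sin Q) ≈ 20.947.

20.95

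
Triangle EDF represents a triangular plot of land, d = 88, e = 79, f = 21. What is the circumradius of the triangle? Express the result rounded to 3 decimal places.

46.443

By the law of cosines, cos E = (d² + f² − e²) / (2·d·f) ≈ 0.52597, so ∠E ≈ 58.27°.
Circumradius = e/(2 sin E) ≈ 46.443.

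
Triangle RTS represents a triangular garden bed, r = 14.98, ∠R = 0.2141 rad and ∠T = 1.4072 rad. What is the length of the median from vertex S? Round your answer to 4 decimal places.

m_S ≈ 35.9467

The third angle is ∠S = π − ∠R − ∠T = 1.5203 rad.
Law of sines: t = r·sin T/sin R ≈ 69.563.
Law of sines: s = r·sin S/sin R ≈ 70.415.
Median from S: ½√(2·r² + 2·t² − s²) ≈ 35.947.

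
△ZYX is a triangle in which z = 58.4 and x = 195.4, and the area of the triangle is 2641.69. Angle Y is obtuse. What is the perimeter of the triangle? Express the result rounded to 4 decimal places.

perimeter ≈ 502.4381

From area = ½·x·z·sin Y, we get sin Y = 2·area/(x·z) ≈ 0.46299.
Taking the obtuse solution, ∠Y ≈ 152.42°.
Law of cosines then gives y ≈ 248.64.
Perimeter = 58.4 + 248.64 + 195.4 = 502.44.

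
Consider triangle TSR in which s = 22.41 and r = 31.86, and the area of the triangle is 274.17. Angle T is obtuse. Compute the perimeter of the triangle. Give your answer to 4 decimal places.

From area = ½·s·r·sin T, we get sin T = 2·area/(s·r) ≈ 0.76800.
Taking the obtuse solution, ∠T ≈ 129.83°.
Law of cosines then gives t ≈ 49.313.
Perimeter = 49.313 + 22.41 + 31.86 = 103.58.

103.5833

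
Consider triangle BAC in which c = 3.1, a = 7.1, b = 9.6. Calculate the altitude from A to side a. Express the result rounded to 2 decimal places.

h_A ≈ 2.12

Semiperimeter s = (9.6 + 7.1 + 3.1)/2 = 9.9.
Heron's formula: area = √(9.9·0.3·2.8·6.8) ≈ 7.5199.
The altitude from A has length 2·area/a ≈ 2.1183.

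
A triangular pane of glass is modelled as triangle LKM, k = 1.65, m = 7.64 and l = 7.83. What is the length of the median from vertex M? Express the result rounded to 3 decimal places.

m_M ≈ 4.174

Median from M: ½√(2·l² + 2·k² − m²) ≈ 4.1741.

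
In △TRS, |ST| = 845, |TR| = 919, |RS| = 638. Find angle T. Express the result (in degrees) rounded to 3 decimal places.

By the law of cosines, cos T = (|ST|² + |TR|² − |RS|²) / (2·|ST|·|TR|) ≈ 0.74144, so ∠T ≈ 42.15°.

∠T ≈ 42.146°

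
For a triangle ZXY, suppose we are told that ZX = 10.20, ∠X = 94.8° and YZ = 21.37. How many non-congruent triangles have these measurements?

ZX·sin X = 10.20·sin(94.8°) ≈ 10.16.
Since ∠X is not acute, a triangle exists only if YZ > ZX; here YZ > ZX, so there is exactly one triangle.

1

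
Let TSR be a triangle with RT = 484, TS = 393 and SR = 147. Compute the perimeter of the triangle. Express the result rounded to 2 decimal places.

perimeter ≈ 1024.00

Perimeter = 147 + 484 + 393 = 1024.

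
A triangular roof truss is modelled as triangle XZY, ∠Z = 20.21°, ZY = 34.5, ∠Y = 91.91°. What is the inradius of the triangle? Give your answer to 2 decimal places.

The third angle is ∠X = 180° − ∠Z − ∠Y = 67.88°.
Law of sines: YX = ZY·sin Z/sin X ≈ 12.865.
Law of sines: XZ = ZY·sin Y/sin X ≈ 37.22.
Area = ½·ZY·YX·sin Y ≈ 221.8.
Semiperimeter s = (34.5+12.865+37.22)/2 = 42.293.
Inradius = area/s = 221.8/42.293 ≈ 5.2445.

r ≈ 5.24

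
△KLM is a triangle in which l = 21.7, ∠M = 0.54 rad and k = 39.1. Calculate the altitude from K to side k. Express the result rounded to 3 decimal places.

By the law of cosines, m² = k² + l² − 2·k·l·cos M = 544.22, so m ≈ 23.329.
Area = ½·k·l·sin M ≈ 218.11.
The altitude from K has length 2·area/k ≈ 11.157.

h_K ≈ 11.157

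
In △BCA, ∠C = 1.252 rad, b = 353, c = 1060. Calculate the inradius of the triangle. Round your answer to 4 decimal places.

Law of sines: sin B = b·sin C/c ≈ 0.31624.
Since c ≥ b, only the acute value applies: ∠B ≈ 0.322 rad.
Then ∠A = π − ∠C − ∠B ≈ 1.568 rad.
Law of sines gives a = c·sin A/sin C ≈ 1116.2.
Area = ½·c·b·sin A ≈ 1.8709e+05.
Semiperimeter s = (353+1060+1116.2)/2 = 1264.6.
Inradius = area/s = 1.8709e+05/1264.6 ≈ 147.94.

r ≈ 147.9411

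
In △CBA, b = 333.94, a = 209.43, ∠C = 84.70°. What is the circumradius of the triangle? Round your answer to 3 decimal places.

By the law of cosines, c² = b² + a² − 2·b·a·cos C = 1.4246e+05, so c ≈ 377.43.
Area = ½·b·a·sin C ≈ 34819.
Circumradius = c/(2 sin C) ≈ 189.53.

R ≈ 189.527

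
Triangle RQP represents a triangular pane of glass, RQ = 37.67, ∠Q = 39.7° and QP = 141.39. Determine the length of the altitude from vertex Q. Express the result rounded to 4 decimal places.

By the law of cosines, PR² = RQ² + QP² − 2·RQ·QP·cos Q = 13214, so PR ≈ 114.95.
Area = ½·RQ·QP·sin Q ≈ 1701.1.
The altitude from Q has length 2·area/PR ≈ 29.596.

h_Q ≈ 29.5962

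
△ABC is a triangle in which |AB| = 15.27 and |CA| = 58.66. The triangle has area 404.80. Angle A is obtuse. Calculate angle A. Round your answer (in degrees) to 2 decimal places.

115.33

From area = ½·|CA|·|AB|·sin A, we get sin A = 2·area/(|CA|·|AB|) ≈ 0.90384.
Taking the obtuse solution, ∠A ≈ 115.33°.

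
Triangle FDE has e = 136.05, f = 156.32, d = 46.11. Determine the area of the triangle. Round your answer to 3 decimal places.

area ≈ 2989.292

Semiperimeter s = (156.32 + 46.11 + 136.05)/2 = 169.24.
Heron's formula: area = √(169.24·12.92·123.13·33.19) ≈ 2989.3.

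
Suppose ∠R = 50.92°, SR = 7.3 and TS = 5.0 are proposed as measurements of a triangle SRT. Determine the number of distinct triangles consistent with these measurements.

SR·sin R = 7.3·sin(50.92°) ≈ 5.667.
Since TS = 5.0 < 5.667 = SR sin R, no triangle exists.

0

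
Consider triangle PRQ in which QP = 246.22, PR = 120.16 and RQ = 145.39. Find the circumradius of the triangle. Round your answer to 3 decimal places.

176.577

By the law of cosines, cos P = (QP² + PR² − RQ²) / (2·QP·PR) ≈ 0.91132, so ∠P ≈ 24.31°.
Circumradius = RQ/(2 sin P) ≈ 176.58.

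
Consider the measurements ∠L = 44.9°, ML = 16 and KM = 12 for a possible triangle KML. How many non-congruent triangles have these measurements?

ML·sin L = 16·sin(44.9°) ≈ 11.29.
Since ML sin L < KM < ML (11.29 < 12 < 16), two triangles exist.

2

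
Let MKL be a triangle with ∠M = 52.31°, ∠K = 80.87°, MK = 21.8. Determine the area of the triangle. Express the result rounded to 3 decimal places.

The third angle is ∠L = 180° − ∠M − ∠K = 46.82°.
Law of sines: KL = MK·sin M/sin L ≈ 23.657.
Law of sines: LM = MK·sin K/sin L ≈ 29.517.
Area = ½·MK·KL·sin K ≈ 254.6.

254.596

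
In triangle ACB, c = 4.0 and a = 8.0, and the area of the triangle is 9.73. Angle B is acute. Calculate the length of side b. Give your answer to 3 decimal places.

From area = ½·a·c·sin B, we get sin B = 2·area/(a·c) ≈ 0.60812.
Taking the acute solution, ∠B ≈ 37.45°.
Law of cosines then gives b ≈ 5.4032.

5.403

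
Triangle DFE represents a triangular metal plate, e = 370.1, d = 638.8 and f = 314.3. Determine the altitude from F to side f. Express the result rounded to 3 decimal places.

248.669

Semiperimeter s = (638.8 + 314.3 + 370.1)/2 = 661.6.
Heron's formula: area = √(661.6·22.8·347.3·291.5) ≈ 39078.
The altitude from F has length 2·area/f ≈ 248.67.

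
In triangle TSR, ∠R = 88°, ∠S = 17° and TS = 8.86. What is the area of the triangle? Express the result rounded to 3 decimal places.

The third angle is ∠T = 180° − ∠S − ∠R = 75.00°.
Law of sines: SR = TS·sin T/sin R ≈ 8.5633.
Law of sines: RT = TS·sin S/sin R ≈ 2.592.
Area = ½·TS·SR·sin S ≈ 11.091.

11.091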